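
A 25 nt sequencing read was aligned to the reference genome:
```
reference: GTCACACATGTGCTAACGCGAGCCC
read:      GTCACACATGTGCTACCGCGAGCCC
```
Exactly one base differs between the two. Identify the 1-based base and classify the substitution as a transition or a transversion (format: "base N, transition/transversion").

Base 16 changes A→C. A is a purine and C is a pyrimidine, so this is a transversion.

base 16, transversion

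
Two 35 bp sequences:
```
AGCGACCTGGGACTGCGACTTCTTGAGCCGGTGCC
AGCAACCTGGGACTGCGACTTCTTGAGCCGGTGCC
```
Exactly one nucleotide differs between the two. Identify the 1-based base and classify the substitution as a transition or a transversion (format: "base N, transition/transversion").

Base 4 changes G→A. G is a purine and A is a purine, so this is a transition.

base 4, transition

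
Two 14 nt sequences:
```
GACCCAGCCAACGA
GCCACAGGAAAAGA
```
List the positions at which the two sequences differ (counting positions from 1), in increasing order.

Differences at position 2 (A→C), position 4 (C→A), position 8 (C→G), position 9 (C→A), position 12 (C→A).

2, 4, 8, 9, 12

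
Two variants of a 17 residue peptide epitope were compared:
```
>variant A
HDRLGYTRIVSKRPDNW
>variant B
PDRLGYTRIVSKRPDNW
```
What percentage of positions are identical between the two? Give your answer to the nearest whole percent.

1 position differs (1), so 16 of 17 match: 16/17 = 94.12%.

94%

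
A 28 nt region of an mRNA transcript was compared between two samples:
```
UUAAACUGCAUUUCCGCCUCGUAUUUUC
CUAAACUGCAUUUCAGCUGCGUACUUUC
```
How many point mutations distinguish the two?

5

Mismatches (1-based): position 1: U→C; position 15: C→A; position 18: C→U; position 19: U→G; position 24: U→C.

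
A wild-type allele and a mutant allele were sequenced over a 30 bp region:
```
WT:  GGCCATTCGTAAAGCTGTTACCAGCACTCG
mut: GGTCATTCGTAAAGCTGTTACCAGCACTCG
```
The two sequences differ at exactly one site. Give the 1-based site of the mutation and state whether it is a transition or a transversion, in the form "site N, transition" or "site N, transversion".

site 3, transition

Site 3 changes C→T. C is a pyrimidine and T is a pyrimidine, so this is a transition.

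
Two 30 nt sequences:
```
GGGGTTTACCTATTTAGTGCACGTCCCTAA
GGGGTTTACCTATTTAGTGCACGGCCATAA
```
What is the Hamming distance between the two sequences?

2

Comparing position by position, 2 sites differ: 24 (T/G), 27 (C/A).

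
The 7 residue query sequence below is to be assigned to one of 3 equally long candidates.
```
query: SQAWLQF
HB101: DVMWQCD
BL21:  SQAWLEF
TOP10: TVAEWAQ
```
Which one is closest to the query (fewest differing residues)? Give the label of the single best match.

BL21

Hamming distances to query — HB101: 6; BL21: 1; TOP10: 6.
Smallest is BL21 with 1 mismatch.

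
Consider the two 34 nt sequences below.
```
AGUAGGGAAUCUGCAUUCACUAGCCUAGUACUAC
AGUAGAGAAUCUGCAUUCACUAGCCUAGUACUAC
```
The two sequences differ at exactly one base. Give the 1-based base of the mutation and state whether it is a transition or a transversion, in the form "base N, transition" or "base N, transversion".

The sequences differ only at base 6: G→A (purine→purine), a transition.

base 6, transition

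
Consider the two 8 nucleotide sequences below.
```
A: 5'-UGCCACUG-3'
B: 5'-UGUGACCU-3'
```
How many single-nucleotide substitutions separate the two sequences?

4

The sequences differ at sites 3, 4, 7, 8 (1-based) — 4 in total.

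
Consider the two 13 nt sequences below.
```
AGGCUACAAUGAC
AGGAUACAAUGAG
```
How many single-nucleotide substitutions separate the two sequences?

2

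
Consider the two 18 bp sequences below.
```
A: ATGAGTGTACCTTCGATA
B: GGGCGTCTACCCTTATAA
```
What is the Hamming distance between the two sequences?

Comparing position by position, 9 bases differ: 1 (A/G), 2 (T/G), 4 (A/C), 7 (G/C), 12 (T/C), 14 (C/T), 15 (G/A), 16 (A/T), 17 (T/A).

9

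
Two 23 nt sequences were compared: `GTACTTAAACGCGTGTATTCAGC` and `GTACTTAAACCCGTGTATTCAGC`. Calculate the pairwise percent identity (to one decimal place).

95.7%

1 position differs (11), so 22 of 23 match: 22/23 = 95.65%.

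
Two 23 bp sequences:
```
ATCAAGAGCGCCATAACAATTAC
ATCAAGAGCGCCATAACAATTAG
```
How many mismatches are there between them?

The sequences differ at bases 23 (1-based) — 1 in total.

1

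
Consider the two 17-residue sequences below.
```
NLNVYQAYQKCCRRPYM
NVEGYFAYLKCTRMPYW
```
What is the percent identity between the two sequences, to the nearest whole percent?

53%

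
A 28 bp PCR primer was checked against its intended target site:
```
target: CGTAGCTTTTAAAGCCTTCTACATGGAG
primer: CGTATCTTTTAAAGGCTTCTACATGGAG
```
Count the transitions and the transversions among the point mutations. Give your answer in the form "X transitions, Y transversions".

0 transitions, 2 transversions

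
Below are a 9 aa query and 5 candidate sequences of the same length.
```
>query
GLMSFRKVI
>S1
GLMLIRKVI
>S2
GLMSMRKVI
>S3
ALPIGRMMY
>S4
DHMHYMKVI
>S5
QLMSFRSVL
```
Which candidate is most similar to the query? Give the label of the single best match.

S2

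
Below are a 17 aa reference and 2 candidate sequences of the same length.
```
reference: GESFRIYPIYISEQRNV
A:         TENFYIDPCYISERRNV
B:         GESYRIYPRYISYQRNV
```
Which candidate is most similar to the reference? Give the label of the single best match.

B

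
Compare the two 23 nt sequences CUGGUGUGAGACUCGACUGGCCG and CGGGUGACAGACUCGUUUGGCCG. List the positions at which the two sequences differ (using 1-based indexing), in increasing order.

2, 7, 8, 16, 17

Differences at position 2 (U→G), position 7 (U→A), position 8 (G→C), position 16 (A→U), position 17 (C→U).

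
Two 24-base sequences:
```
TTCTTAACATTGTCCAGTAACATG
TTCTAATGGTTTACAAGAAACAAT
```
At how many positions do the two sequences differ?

Comparing position by position, 10 positions differ: 5 (T/A), 7 (A/T), 8 (C/G), 9 (A/G), 12 (G/T), 13 (T/A), 15 (C/A), 18 (T/A), 23 (T/A), 24 (G/T).

10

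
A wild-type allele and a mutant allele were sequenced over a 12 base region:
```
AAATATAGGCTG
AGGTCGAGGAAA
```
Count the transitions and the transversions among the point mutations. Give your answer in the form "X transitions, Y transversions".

Mismatches (1-based):
position 2: A→G (purine→purine, transition)
position 3: A→G (purine→purine, transition)
position 5: A→C (purine→pyrimidine, transversion)
position 6: T→G (pyrimidine→purine, transversion)
position 10: C→A (pyrimidine→purine, transversion)
position 11: T→A (pyrimidine→purine, transversion)
position 12: G→A (purine→purine, transition)

3 transitions, 4 transversions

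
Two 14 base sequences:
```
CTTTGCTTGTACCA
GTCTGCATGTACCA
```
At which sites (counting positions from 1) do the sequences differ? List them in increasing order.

1, 3, 7

Differences at site 1 (C→G), site 3 (T→C), site 7 (T→A).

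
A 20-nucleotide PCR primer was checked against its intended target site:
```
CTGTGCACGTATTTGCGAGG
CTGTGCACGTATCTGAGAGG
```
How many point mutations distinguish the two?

Mismatches (1-based): base 13: T→C; base 16: C→A.

2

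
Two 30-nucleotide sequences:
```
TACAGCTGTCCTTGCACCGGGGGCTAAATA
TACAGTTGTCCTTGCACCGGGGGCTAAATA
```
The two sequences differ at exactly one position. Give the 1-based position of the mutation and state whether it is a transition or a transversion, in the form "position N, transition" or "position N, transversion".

Position 6 changes C→T. C is a pyrimidine and T is a pyrimidine, so this is a transition.

position 6, transition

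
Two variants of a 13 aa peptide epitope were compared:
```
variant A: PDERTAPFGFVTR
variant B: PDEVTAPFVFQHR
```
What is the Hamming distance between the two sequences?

4

The sequences differ at positions 4, 9, 11, 12 (1-based) — 4 in total.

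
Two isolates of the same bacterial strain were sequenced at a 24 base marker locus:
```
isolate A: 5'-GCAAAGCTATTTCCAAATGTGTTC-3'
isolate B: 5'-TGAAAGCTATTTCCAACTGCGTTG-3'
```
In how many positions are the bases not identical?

Comparing position by position, 5 positions differ: 1 (G/T), 2 (C/G), 17 (A/C), 20 (T/C), 24 (C/G).

5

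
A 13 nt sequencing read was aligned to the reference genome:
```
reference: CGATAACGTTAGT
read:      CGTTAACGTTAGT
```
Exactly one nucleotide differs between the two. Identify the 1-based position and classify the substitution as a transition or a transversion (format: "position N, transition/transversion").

The sequences differ only at position 3: A→T (purine→pyrimidine), a transversion.

position 3, transversion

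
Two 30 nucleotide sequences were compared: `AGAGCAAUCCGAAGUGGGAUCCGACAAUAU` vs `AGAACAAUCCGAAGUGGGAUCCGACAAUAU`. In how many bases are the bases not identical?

1

The sequences differ at bases 4 (1-based) — 1 in total.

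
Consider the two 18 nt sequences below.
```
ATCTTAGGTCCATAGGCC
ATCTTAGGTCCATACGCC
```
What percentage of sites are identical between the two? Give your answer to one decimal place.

94.4%

Mismatch at position 15 (1-based): 1 of 18.
Identical positions: 17/18 = 94.44% → 94.4%.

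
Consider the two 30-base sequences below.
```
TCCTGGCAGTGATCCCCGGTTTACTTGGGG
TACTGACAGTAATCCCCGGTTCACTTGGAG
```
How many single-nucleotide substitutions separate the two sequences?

Comparing position by position, 5 sites differ: 2 (C/A), 6 (G/A), 11 (G/A), 22 (T/C), 29 (G/A).

5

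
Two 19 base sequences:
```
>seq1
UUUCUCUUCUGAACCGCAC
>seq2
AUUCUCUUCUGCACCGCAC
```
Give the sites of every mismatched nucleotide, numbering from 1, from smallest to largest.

Differences at site 1 (U→A), site 12 (A→C).

1, 12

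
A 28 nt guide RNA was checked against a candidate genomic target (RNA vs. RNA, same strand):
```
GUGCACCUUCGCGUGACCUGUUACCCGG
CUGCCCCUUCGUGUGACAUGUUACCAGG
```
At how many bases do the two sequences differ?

5

Mismatches (1-based): base 1: G→C; base 5: A→C; base 12: C→U; base 18: C→A; base 26: C→A.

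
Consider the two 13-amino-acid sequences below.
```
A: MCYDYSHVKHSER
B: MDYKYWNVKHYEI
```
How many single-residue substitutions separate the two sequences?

The sequences differ at positions 2, 4, 6, 7, 11, 13 (1-based) — 6 in total.

6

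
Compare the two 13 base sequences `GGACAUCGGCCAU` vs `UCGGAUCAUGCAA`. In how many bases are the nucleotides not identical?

8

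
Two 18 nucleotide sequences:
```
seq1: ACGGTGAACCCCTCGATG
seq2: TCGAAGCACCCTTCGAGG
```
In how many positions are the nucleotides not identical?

6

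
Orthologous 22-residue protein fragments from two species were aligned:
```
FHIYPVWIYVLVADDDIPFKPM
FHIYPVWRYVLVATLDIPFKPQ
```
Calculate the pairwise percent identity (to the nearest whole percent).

82%

Mismatches at positions 8, 14, 15, 22 (1-based): 4 of 22.
Identical positions: 18/22 = 81.82% → 82%.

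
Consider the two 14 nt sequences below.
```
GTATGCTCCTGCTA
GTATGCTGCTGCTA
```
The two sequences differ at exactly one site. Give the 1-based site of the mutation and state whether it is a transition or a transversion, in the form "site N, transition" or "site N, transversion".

The sequences differ only at site 8: C→G (pyrimidine→purine), a transversion.

site 8, transversion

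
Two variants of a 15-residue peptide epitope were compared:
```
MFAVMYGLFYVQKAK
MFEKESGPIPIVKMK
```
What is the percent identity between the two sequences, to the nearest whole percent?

Mismatches at positions 3, 4, 5, 6, 8, 9, 10, 11, 12, 14 (1-based): 10 of 15.
Identical positions: 5/15 = 33.33% → 33%.

33%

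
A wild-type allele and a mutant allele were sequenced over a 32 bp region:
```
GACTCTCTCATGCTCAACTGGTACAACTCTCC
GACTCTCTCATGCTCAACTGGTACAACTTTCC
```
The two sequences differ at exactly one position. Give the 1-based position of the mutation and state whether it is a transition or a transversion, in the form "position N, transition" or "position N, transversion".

Position 29 changes C→T. C is a pyrimidine and T is a pyrimidine, so this is a transition.

position 29, transition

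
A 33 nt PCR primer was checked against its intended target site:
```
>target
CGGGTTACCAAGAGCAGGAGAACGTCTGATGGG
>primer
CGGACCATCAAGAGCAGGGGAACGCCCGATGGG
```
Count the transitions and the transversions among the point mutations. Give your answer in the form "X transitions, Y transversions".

7 transitions, 0 transversions

Mismatches (1-based):
position 4: G→A (purine→purine, transition)
position 5: T→C (pyrimidine→pyrimidine, transition)
position 6: T→C (pyrimidine→pyrimidine, transition)
position 8: C→T (pyrimidine→pyrimidine, transition)
position 19: A→G (purine→purine, transition)
position 25: T→C (pyrimidine→pyrimidine, transition)
position 27: T→C (pyrimidine→pyrimidine, transition)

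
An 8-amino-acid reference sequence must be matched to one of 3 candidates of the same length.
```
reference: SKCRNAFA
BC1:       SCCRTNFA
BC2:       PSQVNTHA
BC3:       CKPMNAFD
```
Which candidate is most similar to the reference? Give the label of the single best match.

BC1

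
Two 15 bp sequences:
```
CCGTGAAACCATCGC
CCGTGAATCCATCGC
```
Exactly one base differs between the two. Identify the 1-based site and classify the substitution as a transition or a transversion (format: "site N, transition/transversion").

Site 8 changes A→T. A is a purine and T is a pyrimidine, so this is a transversion.

site 8, transversion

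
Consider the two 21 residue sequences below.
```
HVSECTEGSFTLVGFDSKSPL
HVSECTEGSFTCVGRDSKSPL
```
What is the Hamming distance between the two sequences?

2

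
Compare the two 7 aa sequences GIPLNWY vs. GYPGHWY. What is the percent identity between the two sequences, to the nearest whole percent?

3 positions differ (2, 4, 5), so 4 of 7 match: 4/7 = 57.14%.

57%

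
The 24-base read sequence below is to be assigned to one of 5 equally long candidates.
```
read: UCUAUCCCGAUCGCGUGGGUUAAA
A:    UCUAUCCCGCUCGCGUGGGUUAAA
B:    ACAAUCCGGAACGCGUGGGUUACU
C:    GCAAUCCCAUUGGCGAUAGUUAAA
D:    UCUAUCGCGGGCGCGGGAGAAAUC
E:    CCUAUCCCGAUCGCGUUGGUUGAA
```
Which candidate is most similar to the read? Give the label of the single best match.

A differs at 1 base; B differs at 6 bases; C differs at 8 bases; D differs at 9 bases; E differs at 3 bases. The closest is A.

A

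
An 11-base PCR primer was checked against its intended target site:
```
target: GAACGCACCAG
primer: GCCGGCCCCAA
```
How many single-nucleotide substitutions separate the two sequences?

The sequences differ at bases 2, 3, 4, 7, 11 (1-based) — 5 in total.

5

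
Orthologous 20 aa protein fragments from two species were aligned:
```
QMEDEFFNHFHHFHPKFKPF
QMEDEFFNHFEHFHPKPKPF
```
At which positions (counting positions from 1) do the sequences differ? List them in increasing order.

Scanning 1-based: 11: H/E; 17: F/P.

11, 17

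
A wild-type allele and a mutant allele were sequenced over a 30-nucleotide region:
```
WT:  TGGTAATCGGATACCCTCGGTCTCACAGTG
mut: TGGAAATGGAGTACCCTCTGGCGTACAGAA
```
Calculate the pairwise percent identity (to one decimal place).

66.7%

10 positions differ (4, 8, 10, 11, 19, 21, 23, 24, 29, 30), so 20 of 30 match: 20/30 = 66.67%.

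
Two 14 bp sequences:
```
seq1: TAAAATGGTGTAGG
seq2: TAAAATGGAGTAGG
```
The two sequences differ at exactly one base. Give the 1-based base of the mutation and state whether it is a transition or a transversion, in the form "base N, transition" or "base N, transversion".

base 9, transversion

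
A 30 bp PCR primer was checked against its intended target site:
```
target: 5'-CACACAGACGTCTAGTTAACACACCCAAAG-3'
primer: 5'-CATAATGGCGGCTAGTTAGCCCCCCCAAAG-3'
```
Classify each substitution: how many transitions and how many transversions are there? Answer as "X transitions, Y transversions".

3 transitions, 5 transversions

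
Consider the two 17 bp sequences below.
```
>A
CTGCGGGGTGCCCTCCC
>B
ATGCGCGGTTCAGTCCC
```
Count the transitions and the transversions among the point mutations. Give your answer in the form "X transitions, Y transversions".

0 transitions, 5 transversions

Transitions (purine↔purine or pyrimidine↔pyrimidine): none.
Transversions (purine↔pyrimidine): 1 C→A, 6 G→C, 10 G→T, 12 C→A, 13 C→G.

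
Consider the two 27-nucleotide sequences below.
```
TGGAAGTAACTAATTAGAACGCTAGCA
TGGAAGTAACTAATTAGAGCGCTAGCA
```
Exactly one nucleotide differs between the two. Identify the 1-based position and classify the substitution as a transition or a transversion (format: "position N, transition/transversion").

Position 19 changes A→G. A is a purine and G is a purine, so this is a transition.

position 19, transition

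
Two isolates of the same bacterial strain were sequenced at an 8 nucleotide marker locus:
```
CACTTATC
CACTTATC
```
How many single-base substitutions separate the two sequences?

0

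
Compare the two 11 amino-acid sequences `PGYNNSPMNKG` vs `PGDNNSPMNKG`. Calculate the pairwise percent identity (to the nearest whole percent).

1 position differs (3), so 10 of 11 match: 10/11 = 90.91%.

91%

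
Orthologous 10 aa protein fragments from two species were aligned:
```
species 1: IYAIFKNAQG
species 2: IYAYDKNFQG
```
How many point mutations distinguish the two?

3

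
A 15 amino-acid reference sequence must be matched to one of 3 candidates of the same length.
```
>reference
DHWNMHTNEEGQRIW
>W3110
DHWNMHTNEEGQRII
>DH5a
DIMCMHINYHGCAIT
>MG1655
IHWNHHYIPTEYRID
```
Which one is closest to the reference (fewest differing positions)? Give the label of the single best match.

Hamming distances to reference — W3110: 1; DH5a: 9; MG1655: 9.
Smallest is W3110 with 1 mismatch.

W3110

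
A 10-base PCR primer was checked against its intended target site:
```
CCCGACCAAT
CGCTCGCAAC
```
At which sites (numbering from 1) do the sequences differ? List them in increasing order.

2, 4, 5, 6, 10

Differences at site 2 (C→G), site 4 (G→T), site 5 (A→C), site 6 (C→G), site 10 (T→C).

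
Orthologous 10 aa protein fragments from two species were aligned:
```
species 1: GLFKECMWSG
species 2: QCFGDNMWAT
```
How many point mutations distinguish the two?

7

Mismatches (1-based): residue 1: G→Q; residue 2: L→C; residue 4: K→G; residue 5: E→D; residue 6: C→N; residue 9: S→A; residue 10: G→T.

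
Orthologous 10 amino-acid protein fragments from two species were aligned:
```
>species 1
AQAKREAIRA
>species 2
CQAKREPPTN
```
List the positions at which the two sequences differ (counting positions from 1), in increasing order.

Scanning 1-based: 1: A/C; 7: A/P; 8: I/P; 9: R/T; 10: A/N.

1, 7, 8, 9, 10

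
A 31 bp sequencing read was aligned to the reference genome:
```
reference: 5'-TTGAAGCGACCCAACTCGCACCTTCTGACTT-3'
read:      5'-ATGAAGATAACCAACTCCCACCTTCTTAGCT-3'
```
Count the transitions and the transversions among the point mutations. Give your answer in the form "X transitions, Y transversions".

Mismatches (1-based):
base 1: T→A (pyrimidine→purine, transversion)
base 7: C→A (pyrimidine→purine, transversion)
base 8: G→T (purine→pyrimidine, transversion)
base 10: C→A (pyrimidine→purine, transversion)
base 18: G→C (purine→pyrimidine, transversion)
base 27: G→T (purine→pyrimidine, transversion)
base 29: C→G (pyrimidine→purine, transversion)
base 30: T→C (pyrimidine→pyrimidine, transition)

1 transition, 7 transversions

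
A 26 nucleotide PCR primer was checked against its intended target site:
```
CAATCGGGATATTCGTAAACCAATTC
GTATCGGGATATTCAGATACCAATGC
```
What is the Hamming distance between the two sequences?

6

The sequences differ at bases 1, 2, 15, 16, 18, 25 (1-based) — 6 in total.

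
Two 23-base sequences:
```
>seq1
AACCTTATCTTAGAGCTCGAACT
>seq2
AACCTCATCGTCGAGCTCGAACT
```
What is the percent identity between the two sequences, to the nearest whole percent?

3 positions differ (6, 10, 12), so 20 of 23 match: 20/23 = 86.96%.

87%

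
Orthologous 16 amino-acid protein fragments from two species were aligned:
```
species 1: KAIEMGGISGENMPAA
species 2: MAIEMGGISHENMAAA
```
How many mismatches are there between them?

The sequences differ at residues 1, 10, 14 (1-based) — 3 in total.

3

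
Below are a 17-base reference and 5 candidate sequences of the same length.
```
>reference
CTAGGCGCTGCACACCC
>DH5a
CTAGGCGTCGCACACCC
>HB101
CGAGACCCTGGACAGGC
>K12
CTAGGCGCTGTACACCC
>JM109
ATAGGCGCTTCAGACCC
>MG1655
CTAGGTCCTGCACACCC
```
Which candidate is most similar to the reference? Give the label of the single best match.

K12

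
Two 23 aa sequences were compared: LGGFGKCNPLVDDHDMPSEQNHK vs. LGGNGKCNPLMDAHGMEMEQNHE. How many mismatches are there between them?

Comparing position by position, 7 positions differ: 4 (F/N), 11 (V/M), 13 (D/A), 15 (D/G), 17 (P/E), 18 (S/M), 23 (K/E).

7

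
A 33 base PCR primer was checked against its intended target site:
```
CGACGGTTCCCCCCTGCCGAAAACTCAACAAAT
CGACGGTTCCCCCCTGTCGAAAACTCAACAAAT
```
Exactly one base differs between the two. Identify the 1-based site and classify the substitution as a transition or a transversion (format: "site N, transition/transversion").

The sequences differ only at site 17: C→T (pyrimidine→pyrimidine), a transition.

site 17, transition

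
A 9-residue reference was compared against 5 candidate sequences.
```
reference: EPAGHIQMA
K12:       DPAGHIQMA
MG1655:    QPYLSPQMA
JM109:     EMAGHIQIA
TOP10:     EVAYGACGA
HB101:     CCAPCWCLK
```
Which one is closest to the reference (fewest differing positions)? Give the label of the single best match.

Hamming distances to reference — K12: 1; MG1655: 5; JM109: 2; TOP10: 6; HB101: 8.
Smallest is K12 with 1 mismatch.

K12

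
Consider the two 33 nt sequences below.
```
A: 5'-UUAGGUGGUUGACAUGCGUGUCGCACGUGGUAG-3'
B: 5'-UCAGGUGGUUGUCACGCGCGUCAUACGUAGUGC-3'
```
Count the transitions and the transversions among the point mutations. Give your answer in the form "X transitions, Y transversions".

7 transitions, 2 transversions

Transitions (purine↔purine or pyrimidine↔pyrimidine): 2 U→C, 15 U→C, 19 U→C, 23 G→A, 24 C→U, 29 G→A, 32 A→G.
Transversions (purine↔pyrimidine): 12 A→U, 33 G→C.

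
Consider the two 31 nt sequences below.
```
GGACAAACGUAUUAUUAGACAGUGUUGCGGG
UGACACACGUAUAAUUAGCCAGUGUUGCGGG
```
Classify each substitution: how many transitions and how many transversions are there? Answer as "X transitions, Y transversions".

0 transitions, 4 transversions

Transitions (purine↔purine or pyrimidine↔pyrimidine): none.
Transversions (purine↔pyrimidine): 1 G→U, 6 A→C, 13 U→A, 19 A→C.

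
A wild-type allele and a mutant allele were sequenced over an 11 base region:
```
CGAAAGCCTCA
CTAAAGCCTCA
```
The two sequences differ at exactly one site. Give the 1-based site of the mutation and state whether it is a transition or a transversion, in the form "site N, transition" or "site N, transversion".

site 2, transversion

Site 2 changes G→T. G is a purine and T is a pyrimidine, so this is a transversion.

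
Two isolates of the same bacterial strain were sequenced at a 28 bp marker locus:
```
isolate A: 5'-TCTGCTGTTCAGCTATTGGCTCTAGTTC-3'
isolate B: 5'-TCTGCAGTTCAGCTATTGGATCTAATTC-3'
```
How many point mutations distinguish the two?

3

Mismatches (1-based): site 6: T→A; site 20: C→A; site 25: G→A.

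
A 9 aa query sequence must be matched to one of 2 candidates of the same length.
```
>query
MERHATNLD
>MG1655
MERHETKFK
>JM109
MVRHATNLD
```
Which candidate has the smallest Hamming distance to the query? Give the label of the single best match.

JM109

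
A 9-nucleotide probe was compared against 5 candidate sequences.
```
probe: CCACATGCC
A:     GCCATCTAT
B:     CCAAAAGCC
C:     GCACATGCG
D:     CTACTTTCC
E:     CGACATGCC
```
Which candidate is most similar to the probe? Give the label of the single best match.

E

Hamming distances to probe — A: 8; B: 2; C: 2; D: 3; E: 1.
Smallest is E with 1 mismatch.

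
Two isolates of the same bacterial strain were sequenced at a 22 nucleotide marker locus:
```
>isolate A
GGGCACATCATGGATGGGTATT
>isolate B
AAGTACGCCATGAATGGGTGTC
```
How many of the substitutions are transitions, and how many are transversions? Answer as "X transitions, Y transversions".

8 transitions, 0 transversions

Mismatches (1-based):
site 1: G→A (purine→purine, transition)
site 2: G→A (purine→purine, transition)
site 4: C→T (pyrimidine→pyrimidine, transition)
site 7: A→G (purine→purine, transition)
site 8: T→C (pyrimidine→pyrimidine, transition)
site 13: G→A (purine→purine, transition)
site 20: A→G (purine→purine, transition)
site 22: T→C (pyrimidine→pyrimidine, transition)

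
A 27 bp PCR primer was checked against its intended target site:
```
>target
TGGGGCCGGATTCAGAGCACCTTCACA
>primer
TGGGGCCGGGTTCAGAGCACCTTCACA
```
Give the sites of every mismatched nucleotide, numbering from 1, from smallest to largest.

Differences at site 10 (A→G).

10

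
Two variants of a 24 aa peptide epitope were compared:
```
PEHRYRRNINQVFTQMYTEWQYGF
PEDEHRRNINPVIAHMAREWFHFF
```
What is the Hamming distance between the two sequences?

12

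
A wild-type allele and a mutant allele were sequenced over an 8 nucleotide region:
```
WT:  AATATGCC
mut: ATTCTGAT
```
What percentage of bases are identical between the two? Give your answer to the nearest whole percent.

4 positions differ (2, 4, 7, 8), so 4 of 8 match: 4/8 = 50%.

50%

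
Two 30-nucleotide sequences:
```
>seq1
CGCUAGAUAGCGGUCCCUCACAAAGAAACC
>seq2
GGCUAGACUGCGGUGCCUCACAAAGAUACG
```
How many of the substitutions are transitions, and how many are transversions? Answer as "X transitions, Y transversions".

1 transition, 5 transversions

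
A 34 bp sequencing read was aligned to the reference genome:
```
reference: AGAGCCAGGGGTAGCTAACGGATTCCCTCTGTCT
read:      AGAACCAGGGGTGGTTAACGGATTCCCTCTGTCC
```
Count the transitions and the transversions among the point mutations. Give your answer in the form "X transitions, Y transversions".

4 transitions, 0 transversions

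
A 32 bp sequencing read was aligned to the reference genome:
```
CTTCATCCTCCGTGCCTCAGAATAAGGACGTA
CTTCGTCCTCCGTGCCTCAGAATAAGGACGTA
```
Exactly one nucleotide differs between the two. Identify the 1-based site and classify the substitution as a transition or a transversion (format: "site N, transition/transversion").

site 5, transition

The sequences differ only at site 5: A→G (purine→purine), a transition.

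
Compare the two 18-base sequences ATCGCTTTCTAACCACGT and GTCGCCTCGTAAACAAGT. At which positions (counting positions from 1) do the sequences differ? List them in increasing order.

Differences at position 1 (A→G), position 6 (T→C), position 8 (T→C), position 9 (C→G), position 13 (C→A), position 16 (C→A).

1, 6, 8, 9, 13, 16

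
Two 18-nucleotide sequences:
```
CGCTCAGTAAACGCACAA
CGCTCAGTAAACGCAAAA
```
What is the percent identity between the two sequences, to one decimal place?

94.4%

1 position differs (16), so 17 of 18 match: 17/18 = 94.44%.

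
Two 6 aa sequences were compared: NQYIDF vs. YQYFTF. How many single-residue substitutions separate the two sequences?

The sequences differ at residues 1, 4, 5 (1-based) — 3 in total.

3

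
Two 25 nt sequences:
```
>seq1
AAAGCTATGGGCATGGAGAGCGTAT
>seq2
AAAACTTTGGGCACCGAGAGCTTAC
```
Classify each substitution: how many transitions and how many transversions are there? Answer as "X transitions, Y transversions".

Mismatches (1-based):
site 4: G→A (purine→purine, transition)
site 7: A→T (purine→pyrimidine, transversion)
site 14: T→C (pyrimidine→pyrimidine, transition)
site 15: G→C (purine→pyrimidine, transversion)
site 22: G→T (purine→pyrimidine, transversion)
site 25: T→C (pyrimidine→pyrimidine, transition)

3 transitions, 3 transversions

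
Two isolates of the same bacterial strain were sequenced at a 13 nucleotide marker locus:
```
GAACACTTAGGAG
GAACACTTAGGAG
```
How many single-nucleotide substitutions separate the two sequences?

0

No positions differ; the sequences are identical.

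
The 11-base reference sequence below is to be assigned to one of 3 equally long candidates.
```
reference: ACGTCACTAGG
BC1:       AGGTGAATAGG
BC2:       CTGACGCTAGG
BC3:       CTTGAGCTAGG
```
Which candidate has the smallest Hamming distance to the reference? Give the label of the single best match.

BC1 differs at 3 positions; BC2 differs at 4 positions; BC3 differs at 6 positions. The closest is BC1.

BC1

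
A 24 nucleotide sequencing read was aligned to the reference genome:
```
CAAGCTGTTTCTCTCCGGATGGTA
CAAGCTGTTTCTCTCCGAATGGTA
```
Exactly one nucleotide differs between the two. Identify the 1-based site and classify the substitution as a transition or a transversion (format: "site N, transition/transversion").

Site 18 changes G→A. G is a purine and A is a purine, so this is a transition.

site 18, transition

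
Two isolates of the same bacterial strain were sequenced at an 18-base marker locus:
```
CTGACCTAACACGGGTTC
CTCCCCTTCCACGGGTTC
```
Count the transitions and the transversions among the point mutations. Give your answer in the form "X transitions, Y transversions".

0 transitions, 4 transversions

Mismatches (1-based):
position 3: G→C (purine→pyrimidine, transversion)
position 4: A→C (purine→pyrimidine, transversion)
position 8: A→T (purine→pyrimidine, transversion)
position 9: A→C (purine→pyrimidine, transversion)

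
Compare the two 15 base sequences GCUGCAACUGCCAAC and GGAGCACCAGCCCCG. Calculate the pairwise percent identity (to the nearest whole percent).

53%

7 positions differ (2, 3, 7, 9, 13, 14, 15), so 8 of 15 match: 8/15 = 53.33%.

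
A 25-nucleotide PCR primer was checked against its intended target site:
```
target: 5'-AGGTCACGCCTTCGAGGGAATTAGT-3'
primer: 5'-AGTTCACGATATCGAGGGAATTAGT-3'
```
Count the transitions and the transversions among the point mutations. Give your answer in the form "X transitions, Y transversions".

Transitions (purine↔purine or pyrimidine↔pyrimidine): 10 C→T.
Transversions (purine↔pyrimidine): 3 G→T, 9 C→A, 11 T→A.

1 transition, 3 transversions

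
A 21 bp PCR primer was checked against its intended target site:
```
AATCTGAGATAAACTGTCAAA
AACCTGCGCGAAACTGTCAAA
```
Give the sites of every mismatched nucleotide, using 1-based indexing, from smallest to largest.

Differences at site 3 (T→C), site 7 (A→C), site 9 (A→C), site 10 (T→G).

3, 7, 9, 10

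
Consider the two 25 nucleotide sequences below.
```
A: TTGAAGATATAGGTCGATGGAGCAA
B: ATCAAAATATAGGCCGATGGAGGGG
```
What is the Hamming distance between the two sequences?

7

Comparing position by position, 7 sites differ: 1 (T/A), 3 (G/C), 6 (G/A), 14 (T/C), 23 (C/G), 24 (A/G), 25 (A/G).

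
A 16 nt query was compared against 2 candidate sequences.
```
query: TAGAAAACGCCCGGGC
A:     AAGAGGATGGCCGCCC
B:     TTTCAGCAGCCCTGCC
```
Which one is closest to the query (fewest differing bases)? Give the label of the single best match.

Hamming distances to query — A: 7; B: 8.
Smallest is A with 7 mismatches.

A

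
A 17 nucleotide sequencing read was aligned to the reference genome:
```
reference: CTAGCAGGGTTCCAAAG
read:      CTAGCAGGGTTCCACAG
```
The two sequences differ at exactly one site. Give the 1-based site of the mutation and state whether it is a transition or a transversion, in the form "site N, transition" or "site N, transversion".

The sequences differ only at site 15: A→C (purine→pyrimidine), a transversion.

site 15, transversion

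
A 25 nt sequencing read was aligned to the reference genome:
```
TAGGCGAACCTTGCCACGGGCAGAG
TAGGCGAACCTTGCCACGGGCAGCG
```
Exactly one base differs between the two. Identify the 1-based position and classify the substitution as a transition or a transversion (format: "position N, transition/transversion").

Position 24 changes A→C. A is a purine and C is a pyrimidine, so this is a transversion.

position 24, transversion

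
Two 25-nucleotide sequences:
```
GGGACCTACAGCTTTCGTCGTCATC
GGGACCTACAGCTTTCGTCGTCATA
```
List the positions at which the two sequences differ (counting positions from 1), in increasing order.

25

Scanning 1-based: 25: C/A.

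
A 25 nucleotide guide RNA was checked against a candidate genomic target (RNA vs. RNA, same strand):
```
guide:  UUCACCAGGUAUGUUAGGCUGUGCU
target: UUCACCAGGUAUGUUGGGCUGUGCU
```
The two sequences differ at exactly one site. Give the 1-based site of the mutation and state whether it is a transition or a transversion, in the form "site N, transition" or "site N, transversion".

site 16, transition

The sequences differ only at site 16: A→G (purine→purine), a transition.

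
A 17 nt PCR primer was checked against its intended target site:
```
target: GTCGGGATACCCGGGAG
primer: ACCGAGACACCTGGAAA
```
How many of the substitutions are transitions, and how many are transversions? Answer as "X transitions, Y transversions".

7 transitions, 0 transversions

Transitions (purine↔purine or pyrimidine↔pyrimidine): 1 G→A, 2 T→C, 5 G→A, 8 T→C, 12 C→T, 15 G→A, 17 G→A.
Transversions (purine↔pyrimidine): none.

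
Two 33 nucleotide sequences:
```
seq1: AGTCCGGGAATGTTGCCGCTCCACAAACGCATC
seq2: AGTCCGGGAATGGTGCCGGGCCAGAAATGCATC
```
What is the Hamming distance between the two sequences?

5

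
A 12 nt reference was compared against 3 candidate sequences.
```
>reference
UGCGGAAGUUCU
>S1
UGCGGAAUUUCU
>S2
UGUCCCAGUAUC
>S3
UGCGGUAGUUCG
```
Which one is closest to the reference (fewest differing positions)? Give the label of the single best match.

Hamming distances to reference — S1: 1; S2: 7; S3: 2.
Smallest is S1 with 1 mismatch.

S1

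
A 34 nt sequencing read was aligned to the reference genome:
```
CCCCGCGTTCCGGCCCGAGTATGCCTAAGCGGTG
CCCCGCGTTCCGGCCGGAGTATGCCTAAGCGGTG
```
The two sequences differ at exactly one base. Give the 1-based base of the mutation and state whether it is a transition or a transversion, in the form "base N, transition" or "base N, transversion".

base 16, transversion

The sequences differ only at base 16: C→G (pyrimidine→purine), a transversion.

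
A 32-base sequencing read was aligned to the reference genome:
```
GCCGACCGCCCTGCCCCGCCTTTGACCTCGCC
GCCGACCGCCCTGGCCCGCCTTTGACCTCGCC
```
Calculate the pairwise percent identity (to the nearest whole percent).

1 position differs (14), so 31 of 32 match: 31/32 = 96.88%.

97%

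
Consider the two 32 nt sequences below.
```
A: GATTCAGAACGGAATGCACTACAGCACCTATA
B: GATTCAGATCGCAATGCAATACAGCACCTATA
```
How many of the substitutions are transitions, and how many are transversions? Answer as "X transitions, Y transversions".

0 transitions, 3 transversions

Transitions (purine↔purine or pyrimidine↔pyrimidine): none.
Transversions (purine↔pyrimidine): 9 A→T, 12 G→C, 19 C→A.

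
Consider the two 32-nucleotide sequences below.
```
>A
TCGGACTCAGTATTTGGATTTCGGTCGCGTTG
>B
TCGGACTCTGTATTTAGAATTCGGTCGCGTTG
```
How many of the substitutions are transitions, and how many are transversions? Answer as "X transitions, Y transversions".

Transitions (purine↔purine or pyrimidine↔pyrimidine): 16 G→A.
Transversions (purine↔pyrimidine): 9 A→T, 19 T→A.

1 transition, 2 transversions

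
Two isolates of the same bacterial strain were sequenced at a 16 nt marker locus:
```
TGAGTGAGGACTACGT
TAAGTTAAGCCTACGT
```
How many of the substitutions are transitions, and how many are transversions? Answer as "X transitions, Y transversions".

Mismatches (1-based):
base 2: G→A (purine→purine, transition)
base 6: G→T (purine→pyrimidine, transversion)
base 8: G→A (purine→purine, transition)
base 10: A→C (purine→pyrimidine, transversion)

2 transitions, 2 transversions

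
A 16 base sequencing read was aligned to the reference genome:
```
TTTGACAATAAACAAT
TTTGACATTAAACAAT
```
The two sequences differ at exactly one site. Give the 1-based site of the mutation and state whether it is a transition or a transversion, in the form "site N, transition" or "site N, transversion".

site 8, transversion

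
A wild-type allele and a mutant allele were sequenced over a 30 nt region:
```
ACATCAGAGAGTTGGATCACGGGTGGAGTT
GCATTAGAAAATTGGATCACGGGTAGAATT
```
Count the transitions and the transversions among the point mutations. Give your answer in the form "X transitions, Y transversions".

Transitions (purine↔purine or pyrimidine↔pyrimidine): 1 A→G, 5 C→T, 9 G→A, 11 G→A, 25 G→A, 28 G→A.
Transversions (purine↔pyrimidine): none.

6 transitions, 0 transversions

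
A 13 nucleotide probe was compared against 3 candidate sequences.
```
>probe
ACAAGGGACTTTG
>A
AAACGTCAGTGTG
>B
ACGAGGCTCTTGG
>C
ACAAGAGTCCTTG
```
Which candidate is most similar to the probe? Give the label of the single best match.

C

A differs at 6 sites; B differs at 4 sites; C differs at 3 sites. The closest is C.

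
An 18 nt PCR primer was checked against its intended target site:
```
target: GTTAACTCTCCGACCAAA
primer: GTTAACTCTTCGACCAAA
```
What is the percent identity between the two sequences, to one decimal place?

Mismatch at position 10 (1-based): 1 of 18.
Identical positions: 17/18 = 94.44% → 94.4%.

94.4%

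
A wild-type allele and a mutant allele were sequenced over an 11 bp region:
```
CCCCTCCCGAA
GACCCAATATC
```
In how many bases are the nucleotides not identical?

9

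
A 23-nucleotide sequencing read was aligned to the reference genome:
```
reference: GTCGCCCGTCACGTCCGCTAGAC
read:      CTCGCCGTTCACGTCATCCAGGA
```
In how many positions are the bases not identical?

Comparing position by position, 8 positions differ: 1 (G/C), 7 (C/G), 8 (G/T), 16 (C/A), 17 (G/T), 19 (T/C), 22 (A/G), 23 (C/A).

8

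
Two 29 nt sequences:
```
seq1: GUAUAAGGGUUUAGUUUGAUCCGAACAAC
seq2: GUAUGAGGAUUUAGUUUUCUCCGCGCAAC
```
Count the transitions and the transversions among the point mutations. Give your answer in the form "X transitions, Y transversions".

Transitions (purine↔purine or pyrimidine↔pyrimidine): 5 A→G, 9 G→A, 25 A→G.
Transversions (purine↔pyrimidine): 18 G→U, 19 A→C, 24 A→C.

3 transitions, 3 transversions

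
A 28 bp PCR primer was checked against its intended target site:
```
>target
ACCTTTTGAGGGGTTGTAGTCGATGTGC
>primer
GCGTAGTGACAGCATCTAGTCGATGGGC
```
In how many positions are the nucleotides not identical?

Comparing position by position, 10 positions differ: 1 (A/G), 3 (C/G), 5 (T/A), 6 (T/G), 10 (G/C), 11 (G/A), 13 (G/C), 14 (T/A), 16 (G/C), 26 (T/G).

10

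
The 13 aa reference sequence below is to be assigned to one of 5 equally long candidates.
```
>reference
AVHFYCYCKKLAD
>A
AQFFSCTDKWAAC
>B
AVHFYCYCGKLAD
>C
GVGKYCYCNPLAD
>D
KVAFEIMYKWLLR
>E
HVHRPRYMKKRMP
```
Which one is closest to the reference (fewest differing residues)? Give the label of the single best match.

A differs at 8 residues; B differs at 1 residue; C differs at 5 residues; D differs at 9 residues; E differs at 8 residues. The closest is B.

B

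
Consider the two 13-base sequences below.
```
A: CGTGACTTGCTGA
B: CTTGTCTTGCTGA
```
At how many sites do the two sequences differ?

Comparing position by position, 2 sites differ: 2 (G/T), 5 (A/T).

2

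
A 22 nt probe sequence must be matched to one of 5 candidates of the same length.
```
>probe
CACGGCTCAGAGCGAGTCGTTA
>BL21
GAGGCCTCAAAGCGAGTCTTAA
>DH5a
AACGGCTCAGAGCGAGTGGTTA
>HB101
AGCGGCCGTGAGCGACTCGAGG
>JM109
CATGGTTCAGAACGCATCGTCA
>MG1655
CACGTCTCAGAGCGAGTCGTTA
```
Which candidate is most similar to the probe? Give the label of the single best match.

MG1655

Hamming distances to probe — BL21: 6; DH5a: 2; HB101: 9; JM109: 6; MG1655: 1.
Smallest is MG1655 with 1 mismatch.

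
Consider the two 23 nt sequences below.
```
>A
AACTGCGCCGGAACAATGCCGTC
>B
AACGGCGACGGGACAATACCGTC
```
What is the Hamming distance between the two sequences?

Mismatches (1-based): base 4: T→G; base 8: C→A; base 12: A→G; base 18: G→A.

4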